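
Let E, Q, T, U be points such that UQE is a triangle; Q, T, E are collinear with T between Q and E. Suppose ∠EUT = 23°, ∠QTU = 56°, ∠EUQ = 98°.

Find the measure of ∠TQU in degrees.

1. ∠ETU = 124°  [linear pair at T on QE]
2. ∠TEU = 33°  [△UTE]
3. ∠QEU = 33°  [T on ray EQ]
4. ∠EQU = 49°  [△UQE]
5. ∠TQU = 49°  [T on ray QE]

∠TQU = 49°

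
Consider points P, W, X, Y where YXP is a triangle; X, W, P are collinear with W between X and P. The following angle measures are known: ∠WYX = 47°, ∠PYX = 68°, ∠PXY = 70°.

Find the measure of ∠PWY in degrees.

∠PWY = 117°

1. ∠WXY = 70°  [W on ray XP]
2. ∠XWY = 63°  [△YXW]
3. ∠PWY = 117°  [linear pair at W on XP]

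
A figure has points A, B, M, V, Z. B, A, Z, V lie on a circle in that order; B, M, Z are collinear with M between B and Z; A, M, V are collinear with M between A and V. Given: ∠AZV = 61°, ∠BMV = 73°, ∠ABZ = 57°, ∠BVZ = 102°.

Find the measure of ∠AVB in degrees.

∠AVB = 45°

1. ∠BAZ = 78°  [cyclic BAZV, opposite ∠A+∠V]
2. ∠AZB = 45°  [△BAZ]
3. ∠AVB = 45°  [same arc BA]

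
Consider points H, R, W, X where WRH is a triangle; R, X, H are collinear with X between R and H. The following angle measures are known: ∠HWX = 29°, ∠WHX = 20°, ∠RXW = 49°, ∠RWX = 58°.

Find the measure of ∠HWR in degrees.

∠HWR = 87°

1. ∠RHW = 20°  [X on ray HR]
2. ∠WRX = 73°  [△WRX]
3. ∠HRW = 73°  [X on ray RH]
4. ∠HWR = 87°  [△WRH]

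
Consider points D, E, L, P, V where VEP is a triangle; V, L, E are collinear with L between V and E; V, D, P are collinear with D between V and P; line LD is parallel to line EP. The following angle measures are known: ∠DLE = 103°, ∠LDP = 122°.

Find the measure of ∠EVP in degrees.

1. ∠DLV = 77°  [linear pair at L on VE]
2. ∠LDV = 58°  [linear pair at D on VP]
3. ∠DVL = 45°  [△VLD]
4. ∠EVP = 45°  [L on VE, D on VP]

∠EVP = 45°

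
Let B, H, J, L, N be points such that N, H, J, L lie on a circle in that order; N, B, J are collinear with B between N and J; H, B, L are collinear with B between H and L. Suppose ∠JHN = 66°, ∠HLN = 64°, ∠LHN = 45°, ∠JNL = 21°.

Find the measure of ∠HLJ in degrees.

∠HLJ = 50°

1. ∠LBN = 95°  [△NBL]
2. ∠LJN = 45°  [same arc NL]
3. ∠JBL = 85°  [linear pair at B on NJ]
4. ∠HLJ = 50°  [△JBL]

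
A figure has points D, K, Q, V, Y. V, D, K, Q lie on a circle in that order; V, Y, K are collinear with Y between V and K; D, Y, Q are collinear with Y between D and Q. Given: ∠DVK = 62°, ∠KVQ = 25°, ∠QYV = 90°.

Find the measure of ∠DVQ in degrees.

∠DVQ = 87°

1. ∠DQK = 62°  [same arc DK]
2. ∠KDQ = 25°  [same arc KQ]
3. ∠DKQ = 93°  [△DKQ]
4. ∠DVQ = 87°  [cyclic VDKQ, opposite ∠V+∠K]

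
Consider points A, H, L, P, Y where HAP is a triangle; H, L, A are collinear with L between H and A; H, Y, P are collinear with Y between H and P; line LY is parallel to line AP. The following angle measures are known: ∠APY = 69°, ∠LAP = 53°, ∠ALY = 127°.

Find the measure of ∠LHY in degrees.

1. ∠APH = 69°  [Y on ray PH]
2. ∠HLY = 53°  [linear pair at L on HA]
3. ∠HYL = 69°  [LY∥AP, corresponding at Y]
4. ∠LHY = 58°  [△HLY]

∠LHY = 58°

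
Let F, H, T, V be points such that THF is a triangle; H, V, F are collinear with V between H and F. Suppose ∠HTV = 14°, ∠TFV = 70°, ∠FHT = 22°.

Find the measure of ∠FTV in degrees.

1. ∠THV = 22°  [V on ray HF]
2. ∠HVT = 144°  [△THV]
3. ∠FVT = 36°  [linear pair at V on HF]
4. ∠FTV = 74°  [△TVF]

∠FTV = 74°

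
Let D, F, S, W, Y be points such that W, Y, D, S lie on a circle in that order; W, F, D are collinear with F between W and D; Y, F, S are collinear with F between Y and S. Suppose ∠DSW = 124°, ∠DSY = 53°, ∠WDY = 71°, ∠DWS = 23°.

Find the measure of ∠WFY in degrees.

∠WFY = 94°

1. ∠SDW = 33°  [△WDS]
2. ∠DWY = 53°  [same arc YD]
3. ∠SYW = 33°  [same arc WS]
4. ∠WFY = 94°  [△WFY]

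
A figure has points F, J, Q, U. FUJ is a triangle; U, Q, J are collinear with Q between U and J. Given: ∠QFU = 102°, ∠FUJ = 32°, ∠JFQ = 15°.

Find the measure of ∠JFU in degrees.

1. ∠FUQ = 32°  [Q on ray UJ]
2. ∠FQU = 46°  [△FUQ]
3. ∠FQJ = 134°  [linear pair at Q on UJ]
4. ∠FJQ = 31°  [△FQJ]
5. ∠FJU = 31°  [Q on ray JU]
6. ∠JFU = 117°  [△FUJ]

∠JFU = 117°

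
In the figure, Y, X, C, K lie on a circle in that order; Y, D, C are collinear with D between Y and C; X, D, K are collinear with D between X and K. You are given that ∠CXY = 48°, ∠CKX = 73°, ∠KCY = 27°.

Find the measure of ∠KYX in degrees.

1. ∠CKY = 132°  [cyclic YXCK, opposite ∠X+∠K]
2. ∠CDK = 80°  [△CDK]
3. ∠KXY = 27°  [same arc YK]
4. ∠CYK = 21°  [△YCK]
5. ∠KDY = 100°  [linear pair at D on YC]
6. ∠XKY = 59°  [△YDK]
7. ∠KYX = 94°  [△YXK]

∠KYX = 94°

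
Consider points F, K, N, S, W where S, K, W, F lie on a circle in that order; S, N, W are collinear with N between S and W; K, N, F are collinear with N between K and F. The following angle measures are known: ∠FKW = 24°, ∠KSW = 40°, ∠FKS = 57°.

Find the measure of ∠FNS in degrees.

1. ∠KFW = 40°  [same arc KW]
2. ∠FWS = 57°  [same arc SF]
3. ∠FNW = 83°  [△WNF]
4. ∠FNS = 97°  [linear pair at N on SW]

∠FNS = 97°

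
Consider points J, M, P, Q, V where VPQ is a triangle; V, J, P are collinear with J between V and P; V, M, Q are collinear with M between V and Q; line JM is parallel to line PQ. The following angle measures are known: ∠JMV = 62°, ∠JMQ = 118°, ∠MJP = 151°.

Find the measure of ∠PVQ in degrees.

∠PVQ = 89°

1. ∠MJV = 29°  [linear pair at J on VP]
2. ∠JVM = 89°  [△VJM]
3. ∠PVQ = 89°  [J on VP, M on VQ]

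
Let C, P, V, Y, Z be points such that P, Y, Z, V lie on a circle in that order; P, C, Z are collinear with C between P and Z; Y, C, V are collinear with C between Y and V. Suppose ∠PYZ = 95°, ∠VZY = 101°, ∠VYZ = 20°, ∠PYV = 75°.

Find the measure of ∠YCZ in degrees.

∠YCZ = 134°

1. ∠VPY = 79°  [cyclic PYZV, opposite ∠P+∠Z]
2. ∠VPZ = 20°  [same arc ZV]
3. ∠PVY = 26°  [△PYV]
4. ∠PCV = 134°  [△PCV]
5. ∠YCZ = 134°  [vertical angles at C]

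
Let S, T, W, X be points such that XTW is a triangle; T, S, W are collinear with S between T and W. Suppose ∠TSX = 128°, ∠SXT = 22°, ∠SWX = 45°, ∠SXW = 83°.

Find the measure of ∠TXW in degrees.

1. ∠STX = 30°  [△XTS]
2. ∠TWX = 45°  [S on ray WT]
3. ∠WTX = 30°  [S on ray TW]
4. ∠TXW = 105°  [△XTW]

∠TXW = 105°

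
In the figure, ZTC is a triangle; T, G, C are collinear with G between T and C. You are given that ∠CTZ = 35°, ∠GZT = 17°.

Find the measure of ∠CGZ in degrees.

∠CGZ = 52°

1. ∠GTZ = 35°  [G on ray TC]
2. ∠TGZ = 128°  [△ZTG]
3. ∠CGZ = 52°  [linear pair at G on TC]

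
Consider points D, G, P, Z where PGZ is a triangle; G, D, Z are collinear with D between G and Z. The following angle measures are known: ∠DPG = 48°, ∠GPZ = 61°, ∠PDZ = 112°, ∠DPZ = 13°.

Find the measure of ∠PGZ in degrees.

∠PGZ = 64°

1. ∠DZP = 55°  [△PDZ]
2. ∠GZP = 55°  [D on ray ZG]
3. ∠PGZ = 64°  [△PGZ]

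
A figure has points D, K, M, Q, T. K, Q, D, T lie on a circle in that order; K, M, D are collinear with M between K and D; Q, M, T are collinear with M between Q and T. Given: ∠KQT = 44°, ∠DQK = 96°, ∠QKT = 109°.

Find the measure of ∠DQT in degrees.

∠DQT = 52°

1. ∠KDT = 44°  [same arc KT]
2. ∠DTK = 84°  [cyclic KQDT, opposite ∠Q+∠T]
3. ∠DKT = 52°  [△KDT]
4. ∠DQT = 52°  [same arc DT]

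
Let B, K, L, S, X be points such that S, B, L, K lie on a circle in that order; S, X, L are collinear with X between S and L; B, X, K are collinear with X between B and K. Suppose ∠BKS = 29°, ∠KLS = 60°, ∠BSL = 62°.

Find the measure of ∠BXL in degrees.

1. ∠KBS = 60°  [same arc SK]
2. ∠BXS = 58°  [△SXB]
3. ∠BXL = 122°  [linear pair at X on SL]

∠BXL = 122°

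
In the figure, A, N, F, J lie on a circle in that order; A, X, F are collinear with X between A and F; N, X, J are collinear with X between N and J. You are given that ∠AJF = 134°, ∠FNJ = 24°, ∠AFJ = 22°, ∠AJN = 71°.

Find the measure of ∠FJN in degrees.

1. ∠ANF = 46°  [cyclic ANFJ, opposite ∠N+∠J]
2. ∠AFN = 71°  [same arc AN]
3. ∠FAN = 63°  [△ANF]
4. ∠FJN = 63°  [same arc NF]

∠FJN = 63°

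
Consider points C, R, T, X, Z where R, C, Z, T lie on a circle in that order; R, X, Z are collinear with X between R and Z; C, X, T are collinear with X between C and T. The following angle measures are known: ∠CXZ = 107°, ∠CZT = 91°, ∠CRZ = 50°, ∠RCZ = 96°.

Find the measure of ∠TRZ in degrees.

∠TRZ = 39°

1. ∠RXT = 107°  [vertical angles at X]
2. ∠CTZ = 50°  [same arc CZ]
3. ∠RTZ = 84°  [cyclic RCZT, opposite ∠C+∠T]
4. ∠TXZ = 73°  [linear pair at X on RZ]
5. ∠RZT = 57°  [△ZXT]
6. ∠TRZ = 39°  [△RZT]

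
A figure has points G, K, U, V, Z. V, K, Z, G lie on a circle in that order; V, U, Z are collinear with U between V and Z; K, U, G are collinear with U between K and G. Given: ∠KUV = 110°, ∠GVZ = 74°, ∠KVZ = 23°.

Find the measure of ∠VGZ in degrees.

∠VGZ = 59°

1. ∠GUZ = 110°  [vertical angles at U]
2. ∠KGZ = 23°  [same arc KZ]
3. ∠GZV = 47°  [△ZUG]
4. ∠VGZ = 59°  [△VZG]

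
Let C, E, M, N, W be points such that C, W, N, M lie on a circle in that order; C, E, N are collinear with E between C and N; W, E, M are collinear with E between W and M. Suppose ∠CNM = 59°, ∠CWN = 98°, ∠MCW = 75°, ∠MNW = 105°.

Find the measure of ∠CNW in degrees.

∠CNW = 46°

1. ∠CWM = 59°  [same arc CM]
2. ∠CMW = 46°  [△CWM]
3. ∠CNW = 46°  [same arc CW]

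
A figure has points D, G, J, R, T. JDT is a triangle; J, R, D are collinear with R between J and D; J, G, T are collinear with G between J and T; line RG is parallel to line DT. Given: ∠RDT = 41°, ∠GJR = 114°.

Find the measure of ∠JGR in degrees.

1. ∠JDT = 41°  [R on ray DJ]
2. ∠DJT = 114°  [R on JD, G on JT]
3. ∠DTJ = 25°  [△JDT]
4. ∠JGR = 25°  [RG∥DT, corresponding at G]

∠JGR = 25°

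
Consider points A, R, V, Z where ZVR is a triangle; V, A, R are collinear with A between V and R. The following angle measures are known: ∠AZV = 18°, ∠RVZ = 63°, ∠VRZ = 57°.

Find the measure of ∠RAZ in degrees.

1. ∠AVZ = 63°  [A on ray VR]
2. ∠VAZ = 99°  [△ZVA]
3. ∠RAZ = 81°  [linear pair at A on VR]

∠RAZ = 81°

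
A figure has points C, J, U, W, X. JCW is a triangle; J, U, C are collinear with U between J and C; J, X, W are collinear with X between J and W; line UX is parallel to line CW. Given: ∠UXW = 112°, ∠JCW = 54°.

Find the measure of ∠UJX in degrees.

1. ∠JXU = 68°  [linear pair at X on JW]
2. ∠JUX = 54°  [UX∥CW, corresponding at U]
3. ∠UJX = 58°  [△JUX]

∠UJX = 58°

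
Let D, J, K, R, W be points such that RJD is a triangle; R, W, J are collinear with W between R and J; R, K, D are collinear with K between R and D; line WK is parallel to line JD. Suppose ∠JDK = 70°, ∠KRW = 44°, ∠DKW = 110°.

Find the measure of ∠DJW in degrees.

∠DJW = 66°

1. ∠JDR = 70°  [K on ray DR]
2. ∠DRJ = 44°  [W on RJ, K on RD]
3. ∠DJR = 66°  [△RJD]
4. ∠DJW = 66°  [W on ray JR]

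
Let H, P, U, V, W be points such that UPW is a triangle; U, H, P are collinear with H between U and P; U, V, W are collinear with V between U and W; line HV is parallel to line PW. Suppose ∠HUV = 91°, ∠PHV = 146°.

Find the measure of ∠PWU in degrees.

∠PWU = 55°

1. ∠UHV = 34°  [linear pair at H on UP]
2. ∠HVU = 55°  [△UHV]
3. ∠PWU = 55°  [HV∥PW, corresponding at V]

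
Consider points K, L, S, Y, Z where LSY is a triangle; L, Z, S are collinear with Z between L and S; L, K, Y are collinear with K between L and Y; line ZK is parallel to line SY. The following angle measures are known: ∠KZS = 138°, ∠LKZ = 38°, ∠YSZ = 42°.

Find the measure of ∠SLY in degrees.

1. ∠KZL = 42°  [linear pair at Z on LS]
2. ∠KLZ = 100°  [△LZK]
3. ∠SLY = 100°  [Z on LS, K on LY]

∠SLY = 100°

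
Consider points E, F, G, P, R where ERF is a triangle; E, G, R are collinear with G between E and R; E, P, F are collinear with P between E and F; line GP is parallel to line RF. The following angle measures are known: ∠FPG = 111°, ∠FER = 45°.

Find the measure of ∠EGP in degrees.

∠EGP = 66°

1. ∠EPG = 69°  [linear pair at P on EF]
2. ∠GEP = 45°  [G on ER, P on EF]
3. ∠EGP = 66°  [△EGP]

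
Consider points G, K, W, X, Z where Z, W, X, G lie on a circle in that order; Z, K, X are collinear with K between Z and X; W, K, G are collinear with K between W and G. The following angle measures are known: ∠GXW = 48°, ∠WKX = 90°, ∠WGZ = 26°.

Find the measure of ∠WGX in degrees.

∠WGX = 68°

1. ∠GZW = 132°  [cyclic ZWXG, opposite ∠Z+∠X]
2. ∠GKZ = 90°  [vertical angles at K]
3. ∠GWZ = 22°  [△ZWG]
4. ∠GKX = 90°  [linear pair at K on ZX]
5. ∠GXZ = 22°  [same arc ZG]
6. ∠WGX = 68°  [△XKG]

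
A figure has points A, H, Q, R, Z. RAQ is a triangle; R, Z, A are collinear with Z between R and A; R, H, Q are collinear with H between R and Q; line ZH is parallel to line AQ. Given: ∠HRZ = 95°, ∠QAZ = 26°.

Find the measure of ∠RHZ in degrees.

1. ∠ARQ = 95°  [Z on RA, H on RQ]
2. ∠QAR = 26°  [Z on ray AR]
3. ∠AQR = 59°  [△RAQ]
4. ∠RHZ = 59°  [ZH∥AQ, corresponding at H]

∠RHZ = 59°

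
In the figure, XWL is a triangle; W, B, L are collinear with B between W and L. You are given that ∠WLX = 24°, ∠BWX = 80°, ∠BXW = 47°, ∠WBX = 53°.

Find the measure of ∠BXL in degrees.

1. ∠BLX = 24°  [B on ray LW]
2. ∠LBX = 127°  [linear pair at B on WL]
3. ∠BXL = 29°  [△XBL]

∠BXL = 29°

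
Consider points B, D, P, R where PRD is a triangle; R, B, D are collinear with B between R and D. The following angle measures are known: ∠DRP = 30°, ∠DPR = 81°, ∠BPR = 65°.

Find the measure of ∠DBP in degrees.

1. ∠BRP = 30°  [B on ray RD]
2. ∠PBR = 85°  [△PRB]
3. ∠DBP = 95°  [linear pair at B on RD]

∠DBP = 95°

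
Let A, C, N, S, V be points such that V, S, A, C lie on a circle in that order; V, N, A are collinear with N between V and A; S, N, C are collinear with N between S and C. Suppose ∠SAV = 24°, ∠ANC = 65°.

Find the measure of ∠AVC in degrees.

∠AVC = 41°

1. ∠SCV = 24°  [same arc VS]
2. ∠CNV = 115°  [linear pair at N on VA]
3. ∠AVC = 41°  [△VNC]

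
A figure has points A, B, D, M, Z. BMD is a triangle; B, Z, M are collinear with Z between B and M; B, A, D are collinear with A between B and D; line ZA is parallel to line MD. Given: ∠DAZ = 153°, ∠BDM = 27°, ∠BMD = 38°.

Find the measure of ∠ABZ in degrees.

1. ∠BAZ = 27°  [linear pair at A on BD]
2. ∠AZB = 38°  [ZA∥MD, corresponding at Z]
3. ∠ABZ = 115°  [△BZA]

∠ABZ = 115°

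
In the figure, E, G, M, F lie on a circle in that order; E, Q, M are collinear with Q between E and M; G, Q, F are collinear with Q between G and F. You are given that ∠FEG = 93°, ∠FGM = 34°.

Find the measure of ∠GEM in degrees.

1. ∠FMG = 87°  [cyclic EGMF, opposite ∠E+∠M]
2. ∠GFM = 59°  [△GMF]
3. ∠GEM = 59°  [same arc GM]

∠GEM = 59°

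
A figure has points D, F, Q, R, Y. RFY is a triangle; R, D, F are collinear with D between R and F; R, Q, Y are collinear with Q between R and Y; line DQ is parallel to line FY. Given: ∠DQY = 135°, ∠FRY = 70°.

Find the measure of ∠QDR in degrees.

∠QDR = 65°

1. ∠DQR = 45°  [linear pair at Q on RY]
2. ∠DRQ = 70°  [D on RF, Q on RY]
3. ∠QDR = 65°  [△RDQ]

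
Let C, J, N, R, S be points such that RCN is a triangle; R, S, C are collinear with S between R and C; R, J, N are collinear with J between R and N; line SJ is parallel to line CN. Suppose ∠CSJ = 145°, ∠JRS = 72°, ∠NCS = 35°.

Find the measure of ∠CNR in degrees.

1. ∠JSR = 35°  [linear pair at S on RC]
2. ∠RJS = 73°  [△RSJ]
3. ∠CNR = 73°  [SJ∥CN, corresponding at J]

∠CNR = 73°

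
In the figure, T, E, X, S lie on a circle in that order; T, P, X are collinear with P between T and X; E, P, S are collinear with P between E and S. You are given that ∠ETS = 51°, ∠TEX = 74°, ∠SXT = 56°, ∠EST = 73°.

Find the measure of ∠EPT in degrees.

1. ∠SET = 56°  [△TES]
2. ∠EXT = 73°  [same arc TE]
3. ∠ETX = 33°  [△TEX]
4. ∠EPT = 91°  [△TPE]

∠EPT = 91°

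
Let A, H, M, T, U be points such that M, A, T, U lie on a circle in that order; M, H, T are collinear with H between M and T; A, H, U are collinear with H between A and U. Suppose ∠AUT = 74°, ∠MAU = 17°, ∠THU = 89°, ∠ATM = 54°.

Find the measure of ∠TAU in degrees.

∠TAU = 35°

1. ∠AMT = 74°  [same arc AT]
2. ∠AHM = 89°  [△MHA]
3. ∠AHT = 91°  [linear pair at H on MT]
4. ∠TAU = 35°  [△AHT]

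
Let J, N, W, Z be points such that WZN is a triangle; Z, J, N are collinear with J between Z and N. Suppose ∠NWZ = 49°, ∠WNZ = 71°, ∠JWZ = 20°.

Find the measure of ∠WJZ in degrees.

∠WJZ = 100°

1. ∠NZW = 60°  [△WZN]
2. ∠JZW = 60°  [J on ray ZN]
3. ∠WJZ = 100°  [△WZJ]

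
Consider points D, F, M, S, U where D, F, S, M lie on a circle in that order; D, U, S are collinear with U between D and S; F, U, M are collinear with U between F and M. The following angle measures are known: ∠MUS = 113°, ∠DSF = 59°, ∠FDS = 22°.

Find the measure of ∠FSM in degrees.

∠FSM = 104°

1. ∠DUF = 113°  [vertical angles at U]
2. ∠DMF = 59°  [same arc DF]
3. ∠DFM = 45°  [△DUF]
4. ∠FDM = 76°  [△DFM]
5. ∠FSM = 104°  [cyclic DFSM, opposite ∠D+∠S]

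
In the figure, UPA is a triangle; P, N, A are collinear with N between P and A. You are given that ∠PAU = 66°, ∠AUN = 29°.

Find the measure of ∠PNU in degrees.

1. ∠NAU = 66°  [N on ray AP]
2. ∠ANU = 85°  [△UNA]
3. ∠PNU = 95°  [linear pair at N on PA]

∠PNU = 95°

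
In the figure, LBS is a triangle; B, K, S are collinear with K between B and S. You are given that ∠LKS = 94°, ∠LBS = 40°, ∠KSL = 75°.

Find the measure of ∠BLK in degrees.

1. ∠BKL = 86°  [linear pair at K on BS]
2. ∠KBL = 40°  [K on ray BS]
3. ∠BLK = 54°  [△LBK]

∠BLK = 54°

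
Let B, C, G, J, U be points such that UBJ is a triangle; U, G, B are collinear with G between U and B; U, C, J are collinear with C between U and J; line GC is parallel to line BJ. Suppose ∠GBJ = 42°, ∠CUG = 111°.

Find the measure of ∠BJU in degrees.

∠BJU = 27°

1. ∠JBU = 42°  [G on ray BU]
2. ∠BUJ = 111°  [G on UB, C on UJ]
3. ∠BJU = 27°  [△UBJ]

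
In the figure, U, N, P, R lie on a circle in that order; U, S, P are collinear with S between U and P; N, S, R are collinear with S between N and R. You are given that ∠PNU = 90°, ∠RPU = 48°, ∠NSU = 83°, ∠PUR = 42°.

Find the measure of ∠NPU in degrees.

1. ∠NSP = 97°  [linear pair at S on UP]
2. ∠PNR = 42°  [same arc PR]
3. ∠NPU = 41°  [△NSP]

∠NPU = 41°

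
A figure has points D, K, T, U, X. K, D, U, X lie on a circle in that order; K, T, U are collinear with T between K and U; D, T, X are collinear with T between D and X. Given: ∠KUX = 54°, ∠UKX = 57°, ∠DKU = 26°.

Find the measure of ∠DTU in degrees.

1. ∠KDX = 54°  [same arc KX]
2. ∠DTK = 100°  [△KTD]
3. ∠DTU = 80°  [linear pair at T on KU]

∠DTU = 80°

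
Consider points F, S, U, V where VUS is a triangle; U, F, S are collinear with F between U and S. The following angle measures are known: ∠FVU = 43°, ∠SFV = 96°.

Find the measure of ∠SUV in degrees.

1. ∠UFV = 84°  [linear pair at F on US]
2. ∠FUV = 53°  [△VUF]
3. ∠SUV = 53°  [F on ray US]

∠SUV = 53°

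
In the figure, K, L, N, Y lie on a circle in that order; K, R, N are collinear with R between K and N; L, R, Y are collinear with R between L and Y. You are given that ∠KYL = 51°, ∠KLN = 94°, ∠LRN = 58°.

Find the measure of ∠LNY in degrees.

∠LNY = 74°

1. ∠KNL = 51°  [same arc KL]
2. ∠LKN = 35°  [△KLN]
3. ∠NLY = 71°  [△LRN]
4. ∠LYN = 35°  [same arc LN]
5. ∠LNY = 74°  [△LNY]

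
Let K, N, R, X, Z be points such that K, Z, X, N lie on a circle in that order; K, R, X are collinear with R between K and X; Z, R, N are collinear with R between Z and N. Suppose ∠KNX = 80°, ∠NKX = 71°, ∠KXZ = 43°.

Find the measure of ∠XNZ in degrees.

∠XNZ = 37°

1. ∠KZX = 100°  [cyclic KZXN, opposite ∠Z+∠N]
2. ∠XKZ = 37°  [△KZX]
3. ∠XNZ = 37°  [same arc ZX]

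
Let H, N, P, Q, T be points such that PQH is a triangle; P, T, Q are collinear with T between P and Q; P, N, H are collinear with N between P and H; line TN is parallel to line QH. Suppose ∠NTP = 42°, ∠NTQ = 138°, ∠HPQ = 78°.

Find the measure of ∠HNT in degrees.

∠HNT = 120°

1. ∠HQP = 42°  [TN∥QH, corresponding at T]
2. ∠PHQ = 60°  [△PQH]
3. ∠PNT = 60°  [TN∥QH, corresponding at N]
4. ∠HNT = 120°  [linear pair at N on PH]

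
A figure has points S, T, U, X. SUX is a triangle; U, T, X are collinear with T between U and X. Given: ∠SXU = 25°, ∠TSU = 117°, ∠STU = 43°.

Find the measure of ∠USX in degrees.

∠USX = 135°

1. ∠SUT = 20°  [△SUT]
2. ∠SUX = 20°  [T on ray UX]
3. ∠USX = 135°  [△SUX]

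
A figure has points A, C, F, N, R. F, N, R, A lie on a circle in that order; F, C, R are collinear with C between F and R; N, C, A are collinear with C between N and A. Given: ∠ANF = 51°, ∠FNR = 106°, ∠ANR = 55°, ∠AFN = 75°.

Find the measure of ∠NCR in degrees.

1. ∠FAN = 54°  [△FNA]
2. ∠FRN = 54°  [same arc FN]
3. ∠NCR = 71°  [△NCR]

∠NCR = 71°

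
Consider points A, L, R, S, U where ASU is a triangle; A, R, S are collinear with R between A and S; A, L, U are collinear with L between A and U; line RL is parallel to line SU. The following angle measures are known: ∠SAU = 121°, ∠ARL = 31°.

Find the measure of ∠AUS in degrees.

∠AUS = 28°

1. ∠LAR = 121°  [R on AS, L on AU]
2. ∠ALR = 28°  [△ARL]
3. ∠AUS = 28°  [RL∥SU, corresponding at L]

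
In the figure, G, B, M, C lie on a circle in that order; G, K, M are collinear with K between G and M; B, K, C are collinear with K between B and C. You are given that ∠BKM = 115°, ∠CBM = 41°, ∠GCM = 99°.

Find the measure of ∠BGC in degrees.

∠BGC = 116°

1. ∠CKG = 115°  [vertical angles at K]
2. ∠CGM = 41°  [same arc MC]
3. ∠CMG = 40°  [△GMC]
4. ∠BCG = 24°  [△GKC]
5. ∠CBG = 40°  [same arc GC]
6. ∠BGC = 116°  [△GBC]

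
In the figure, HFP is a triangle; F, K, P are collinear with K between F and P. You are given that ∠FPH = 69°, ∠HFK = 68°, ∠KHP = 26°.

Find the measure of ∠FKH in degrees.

∠FKH = 95°

1. ∠HPK = 69°  [K on ray PF]
2. ∠HKP = 85°  [△HKP]
3. ∠FKH = 95°  [linear pair at K on FP]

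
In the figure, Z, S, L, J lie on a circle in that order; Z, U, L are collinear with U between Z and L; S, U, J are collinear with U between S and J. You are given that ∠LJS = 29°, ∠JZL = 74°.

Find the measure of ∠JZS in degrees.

∠JZS = 103°

1. ∠JSL = 74°  [same arc LJ]
2. ∠JLS = 77°  [△SLJ]
3. ∠JZS = 103°  [cyclic ZSLJ, opposite ∠Z+∠L]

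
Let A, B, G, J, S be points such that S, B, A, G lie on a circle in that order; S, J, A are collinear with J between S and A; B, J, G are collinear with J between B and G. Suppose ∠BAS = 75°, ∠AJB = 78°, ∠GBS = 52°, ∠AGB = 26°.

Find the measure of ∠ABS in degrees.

∠ABS = 79°

1. ∠BJS = 102°  [linear pair at J on SA]
2. ∠ASB = 26°  [△SJB]
3. ∠ABS = 79°  [△SBA]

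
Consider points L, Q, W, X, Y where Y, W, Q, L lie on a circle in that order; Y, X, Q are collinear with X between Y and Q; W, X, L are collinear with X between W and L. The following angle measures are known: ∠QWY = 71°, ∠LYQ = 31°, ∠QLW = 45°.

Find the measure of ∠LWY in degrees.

∠LWY = 40°

1. ∠QLY = 109°  [cyclic YWQL, opposite ∠W+∠L]
2. ∠LQY = 40°  [△YQL]
3. ∠LWY = 40°  [same arc YL]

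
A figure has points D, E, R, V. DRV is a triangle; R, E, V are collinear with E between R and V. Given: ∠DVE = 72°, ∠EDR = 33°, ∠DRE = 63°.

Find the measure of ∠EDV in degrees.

1. ∠DER = 84°  [△DRE]
2. ∠DEV = 96°  [linear pair at E on RV]
3. ∠EDV = 12°  [△DEV]

∠EDV = 12°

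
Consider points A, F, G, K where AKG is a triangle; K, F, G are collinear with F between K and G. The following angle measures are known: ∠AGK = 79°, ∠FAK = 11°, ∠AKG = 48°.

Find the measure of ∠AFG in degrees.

∠AFG = 59°

1. ∠AKF = 48°  [F on ray KG]
2. ∠AFK = 121°  [△AKF]
3. ∠AFG = 59°  [linear pair at F on KG]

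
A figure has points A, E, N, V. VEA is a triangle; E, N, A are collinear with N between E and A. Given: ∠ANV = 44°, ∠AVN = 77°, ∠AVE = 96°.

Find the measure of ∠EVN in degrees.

∠EVN = 19°

1. ∠NAV = 59°  [△VNA]
2. ∠ENV = 136°  [linear pair at N on EA]
3. ∠EAV = 59°  [N on ray AE]
4. ∠AEV = 25°  [△VEA]
5. ∠NEV = 25°  [N on ray EA]
6. ∠EVN = 19°  [△VEN]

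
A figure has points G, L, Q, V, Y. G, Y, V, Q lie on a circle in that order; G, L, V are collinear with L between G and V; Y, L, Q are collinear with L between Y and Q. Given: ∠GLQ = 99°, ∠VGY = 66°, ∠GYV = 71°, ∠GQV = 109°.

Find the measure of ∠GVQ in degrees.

1. ∠QLV = 81°  [linear pair at L on GV]
2. ∠VQY = 66°  [same arc YV]
3. ∠GVQ = 33°  [△VLQ]

∠GVQ = 33°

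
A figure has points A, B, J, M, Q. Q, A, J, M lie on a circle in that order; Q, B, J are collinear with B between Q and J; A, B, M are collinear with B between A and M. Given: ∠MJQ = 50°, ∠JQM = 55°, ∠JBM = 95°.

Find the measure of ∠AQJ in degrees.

∠AQJ = 35°

1. ∠MAQ = 50°  [same arc QM]
2. ∠ABQ = 95°  [vertical angles at B]
3. ∠AQJ = 35°  [△QBA]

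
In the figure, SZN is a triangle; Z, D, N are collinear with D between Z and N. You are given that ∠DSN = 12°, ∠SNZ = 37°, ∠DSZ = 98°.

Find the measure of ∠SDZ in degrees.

1. ∠DNS = 37°  [D on ray NZ]
2. ∠NDS = 131°  [△SDN]
3. ∠SDZ = 49°  [linear pair at D on ZN]

∠SDZ = 49°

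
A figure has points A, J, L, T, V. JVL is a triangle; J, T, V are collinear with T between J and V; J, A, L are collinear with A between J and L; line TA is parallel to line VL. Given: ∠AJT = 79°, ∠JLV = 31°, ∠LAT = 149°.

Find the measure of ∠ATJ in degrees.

1. ∠LJV = 79°  [T on JV, A on JL]
2. ∠JVL = 70°  [△JVL]
3. ∠ATJ = 70°  [TA∥VL, corresponding at T]

∠ATJ = 70°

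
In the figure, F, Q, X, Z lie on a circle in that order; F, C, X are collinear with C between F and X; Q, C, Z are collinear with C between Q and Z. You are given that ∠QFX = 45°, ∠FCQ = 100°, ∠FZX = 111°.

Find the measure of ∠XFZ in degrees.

∠XFZ = 34°

1. ∠QZX = 45°  [same arc QX]
2. ∠XCZ = 100°  [vertical angles at C]
3. ∠FXZ = 35°  [△XCZ]
4. ∠XFZ = 34°  [△FXZ]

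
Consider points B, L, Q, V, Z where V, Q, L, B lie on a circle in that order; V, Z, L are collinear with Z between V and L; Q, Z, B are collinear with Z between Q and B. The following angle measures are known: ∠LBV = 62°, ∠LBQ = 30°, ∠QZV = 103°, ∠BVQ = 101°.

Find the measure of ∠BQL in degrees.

1. ∠LQV = 118°  [cyclic VQLB, opposite ∠Q+∠B]
2. ∠LVQ = 30°  [same arc QL]
3. ∠LZQ = 77°  [linear pair at Z on VL]
4. ∠QLV = 32°  [△VQL]
5. ∠BQL = 71°  [△QZL]

∠BQL = 71°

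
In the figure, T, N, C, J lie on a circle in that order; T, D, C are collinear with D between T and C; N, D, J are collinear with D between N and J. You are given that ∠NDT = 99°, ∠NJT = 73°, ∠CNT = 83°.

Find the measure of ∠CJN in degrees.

∠CJN = 24°

1. ∠NCT = 73°  [same arc TN]
2. ∠CTN = 24°  [△TNC]
3. ∠CJN = 24°  [same arc NC]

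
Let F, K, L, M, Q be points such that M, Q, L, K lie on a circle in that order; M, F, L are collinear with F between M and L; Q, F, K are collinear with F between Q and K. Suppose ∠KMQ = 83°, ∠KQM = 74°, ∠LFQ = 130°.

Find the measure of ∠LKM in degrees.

1. ∠MKQ = 23°  [△MQK]
2. ∠KLM = 74°  [same arc MK]
3. ∠KFM = 130°  [vertical angles at F]
4. ∠KML = 27°  [△MFK]
5. ∠LKM = 79°  [△MLK]

∠LKM = 79°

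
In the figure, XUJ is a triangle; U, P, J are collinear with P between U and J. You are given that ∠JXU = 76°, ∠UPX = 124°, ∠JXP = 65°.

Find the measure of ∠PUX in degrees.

1. ∠JPX = 56°  [linear pair at P on UJ]
2. ∠PJX = 59°  [△XPJ]
3. ∠UJX = 59°  [P on ray JU]
4. ∠JUX = 45°  [△XUJ]
5. ∠PUX = 45°  [P on ray UJ]

∠PUX = 45°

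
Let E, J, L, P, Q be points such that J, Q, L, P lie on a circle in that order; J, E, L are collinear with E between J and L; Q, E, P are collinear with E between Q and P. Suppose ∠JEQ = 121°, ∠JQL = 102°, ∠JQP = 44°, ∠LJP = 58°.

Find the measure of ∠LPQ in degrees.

∠LPQ = 15°

1. ∠LEP = 121°  [vertical angles at E]
2. ∠JLP = 44°  [same arc JP]
3. ∠LPQ = 15°  [△LEP]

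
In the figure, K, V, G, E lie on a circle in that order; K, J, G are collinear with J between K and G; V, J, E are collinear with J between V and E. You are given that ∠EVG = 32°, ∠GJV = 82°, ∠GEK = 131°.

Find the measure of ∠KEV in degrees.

∠KEV = 66°

1. ∠EKG = 32°  [same arc GE]
2. ∠EJK = 82°  [vertical angles at J]
3. ∠KEV = 66°  [△KJE]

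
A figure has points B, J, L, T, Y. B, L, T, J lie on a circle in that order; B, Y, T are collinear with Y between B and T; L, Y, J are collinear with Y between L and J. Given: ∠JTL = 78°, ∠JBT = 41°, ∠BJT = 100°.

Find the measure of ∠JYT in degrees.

∠JYT = 80°

1. ∠JLT = 41°  [same arc TJ]
2. ∠BTJ = 39°  [△BTJ]
3. ∠LJT = 61°  [△LTJ]
4. ∠JYT = 80°  [△TYJ]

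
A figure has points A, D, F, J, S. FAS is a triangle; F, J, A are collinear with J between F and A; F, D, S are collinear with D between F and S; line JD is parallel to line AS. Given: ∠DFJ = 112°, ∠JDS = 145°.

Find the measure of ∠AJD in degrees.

1. ∠FDJ = 35°  [linear pair at D on FS]
2. ∠DJF = 33°  [△FJD]
3. ∠AJD = 147°  [linear pair at J on FA]

∠AJD = 147°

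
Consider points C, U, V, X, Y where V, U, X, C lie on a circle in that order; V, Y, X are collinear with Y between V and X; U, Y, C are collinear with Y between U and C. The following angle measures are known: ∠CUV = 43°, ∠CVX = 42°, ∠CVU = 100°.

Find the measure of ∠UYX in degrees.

1. ∠UCV = 37°  [△VUC]
2. ∠CUX = 42°  [same arc XC]
3. ∠UXV = 37°  [same arc VU]
4. ∠UYX = 101°  [△UYX]

∠UYX = 101°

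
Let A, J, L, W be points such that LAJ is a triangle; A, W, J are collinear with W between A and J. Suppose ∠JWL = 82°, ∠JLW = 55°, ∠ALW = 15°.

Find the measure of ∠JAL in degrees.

∠JAL = 67°

1. ∠AWL = 98°  [linear pair at W on AJ]
2. ∠LAW = 67°  [△LAW]
3. ∠JAL = 67°  [W on ray AJ]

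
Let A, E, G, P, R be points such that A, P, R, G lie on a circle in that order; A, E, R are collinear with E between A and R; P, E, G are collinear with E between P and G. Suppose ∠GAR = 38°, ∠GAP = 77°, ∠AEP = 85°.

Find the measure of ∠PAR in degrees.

1. ∠GPR = 38°  [same arc RG]
2. ∠GRP = 103°  [cyclic APRG, opposite ∠A+∠R]
3. ∠PGR = 39°  [△PRG]
4. ∠PAR = 39°  [same arc PR]

∠PAR = 39°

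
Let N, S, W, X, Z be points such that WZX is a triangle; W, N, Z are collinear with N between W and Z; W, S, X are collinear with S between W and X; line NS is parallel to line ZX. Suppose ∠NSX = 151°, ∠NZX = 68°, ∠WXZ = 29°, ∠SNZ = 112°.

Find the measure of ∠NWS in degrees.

1. ∠NSW = 29°  [linear pair at S on WX]
2. ∠SNW = 68°  [linear pair at N on WZ]
3. ∠NWS = 83°  [△WNS]

∠NWS = 83°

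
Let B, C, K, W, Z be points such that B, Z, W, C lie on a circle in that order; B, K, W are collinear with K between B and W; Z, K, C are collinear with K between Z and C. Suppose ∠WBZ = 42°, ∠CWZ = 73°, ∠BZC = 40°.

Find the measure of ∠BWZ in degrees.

∠BWZ = 33°

1. ∠WCZ = 42°  [same arc ZW]
2. ∠BKZ = 98°  [△BKZ]
3. ∠CZW = 65°  [△ZWC]
4. ∠WKZ = 82°  [linear pair at K on BW]
5. ∠BWZ = 33°  [△ZKW]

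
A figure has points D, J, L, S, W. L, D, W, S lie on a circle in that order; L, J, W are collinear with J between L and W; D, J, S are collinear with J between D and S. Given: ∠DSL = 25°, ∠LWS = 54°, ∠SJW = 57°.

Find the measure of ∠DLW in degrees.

1. ∠LDS = 54°  [same arc LS]
2. ∠DJL = 57°  [vertical angles at J]
3. ∠DLW = 69°  [△LJD]

∠DLW = 69°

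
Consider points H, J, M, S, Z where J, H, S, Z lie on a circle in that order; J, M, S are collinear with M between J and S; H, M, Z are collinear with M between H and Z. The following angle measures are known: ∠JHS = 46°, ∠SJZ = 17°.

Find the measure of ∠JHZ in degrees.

∠JHZ = 29°

1. ∠JZS = 134°  [cyclic JHSZ, opposite ∠H+∠Z]
2. ∠JSZ = 29°  [△JSZ]
3. ∠JHZ = 29°  [same arc JZ]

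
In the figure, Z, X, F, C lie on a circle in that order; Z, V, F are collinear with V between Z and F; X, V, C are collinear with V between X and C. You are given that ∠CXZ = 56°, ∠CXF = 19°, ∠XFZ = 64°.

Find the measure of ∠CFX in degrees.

∠CFX = 120°

1. ∠XCZ = 64°  [same arc ZX]
2. ∠CZX = 60°  [△ZXC]
3. ∠CFX = 120°  [cyclic ZXFC, opposite ∠Z+∠F]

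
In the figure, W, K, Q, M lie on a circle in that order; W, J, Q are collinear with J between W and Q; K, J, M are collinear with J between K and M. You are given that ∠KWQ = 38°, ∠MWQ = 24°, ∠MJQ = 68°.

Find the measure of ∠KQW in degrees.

∠KQW = 44°

1. ∠MKQ = 24°  [same arc QM]
2. ∠KJW = 68°  [vertical angles at J]
3. ∠KJQ = 112°  [linear pair at J on WQ]
4. ∠KQW = 44°  [△KJQ]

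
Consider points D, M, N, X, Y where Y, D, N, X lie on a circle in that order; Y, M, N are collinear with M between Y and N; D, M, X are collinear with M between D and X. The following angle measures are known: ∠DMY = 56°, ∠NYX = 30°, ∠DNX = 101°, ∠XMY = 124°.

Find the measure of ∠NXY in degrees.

∠NXY = 75°

1. ∠NMX = 56°  [vertical angles at M]
2. ∠NDX = 30°  [same arc NX]
3. ∠DXN = 49°  [△DNX]
4. ∠XNY = 75°  [△NMX]
5. ∠NXY = 75°  [△YNX]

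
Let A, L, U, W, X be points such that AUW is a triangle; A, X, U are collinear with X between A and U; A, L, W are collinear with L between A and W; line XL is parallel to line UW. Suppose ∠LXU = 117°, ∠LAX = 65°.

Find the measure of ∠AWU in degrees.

∠AWU = 52°

1. ∠AXL = 63°  [linear pair at X on AU]
2. ∠ALX = 52°  [△AXL]
3. ∠AWU = 52°  [XL∥UW, corresponding at L]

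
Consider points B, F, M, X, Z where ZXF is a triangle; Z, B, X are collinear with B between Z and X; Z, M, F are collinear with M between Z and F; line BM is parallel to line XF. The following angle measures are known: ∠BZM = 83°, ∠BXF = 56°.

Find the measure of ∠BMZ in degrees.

∠BMZ = 41°

1. ∠FZX = 83°  [B on ZX, M on ZF]
2. ∠FXZ = 56°  [B on ray XZ]
3. ∠XFZ = 41°  [△ZXF]
4. ∠BMZ = 41°  [BM∥XF, corresponding at M]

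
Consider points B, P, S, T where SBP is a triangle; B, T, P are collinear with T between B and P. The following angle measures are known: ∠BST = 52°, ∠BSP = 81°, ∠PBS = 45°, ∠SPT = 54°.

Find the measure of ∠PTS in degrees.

1. ∠SBT = 45°  [T on ray BP]
2. ∠BTS = 83°  [△SBT]
3. ∠PTS = 97°  [linear pair at T on BP]

∠PTS = 97°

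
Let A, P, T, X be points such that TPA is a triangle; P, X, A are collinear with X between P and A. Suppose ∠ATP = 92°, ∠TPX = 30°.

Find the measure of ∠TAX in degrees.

∠TAX = 58°

1. ∠APT = 30°  [X on ray PA]
2. ∠PAT = 58°  [△TPA]
3. ∠TAX = 58°  [X on ray AP]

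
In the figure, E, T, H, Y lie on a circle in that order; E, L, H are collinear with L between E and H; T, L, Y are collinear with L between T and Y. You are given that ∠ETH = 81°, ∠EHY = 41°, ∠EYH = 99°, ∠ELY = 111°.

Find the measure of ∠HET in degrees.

∠HET = 70°

1. ∠ETY = 41°  [same arc EY]
2. ∠HLT = 111°  [vertical angles at L]
3. ∠ELT = 69°  [linear pair at L on EH]
4. ∠HET = 70°  [△ELT]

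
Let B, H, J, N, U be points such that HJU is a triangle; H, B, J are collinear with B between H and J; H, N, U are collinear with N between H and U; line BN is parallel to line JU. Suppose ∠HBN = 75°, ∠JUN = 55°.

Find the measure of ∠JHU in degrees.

1. ∠HJU = 75°  [BN∥JU, corresponding at B]
2. ∠HUJ = 55°  [N on ray UH]
3. ∠JHU = 50°  [△HJU]

∠JHU = 50°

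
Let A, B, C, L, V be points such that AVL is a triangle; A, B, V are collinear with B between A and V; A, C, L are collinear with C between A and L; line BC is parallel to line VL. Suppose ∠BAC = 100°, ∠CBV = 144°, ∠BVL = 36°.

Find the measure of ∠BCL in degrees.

1. ∠ABC = 36°  [linear pair at B on AV]
2. ∠ACB = 44°  [△ABC]
3. ∠BCL = 136°  [linear pair at C on AL]

∠BCL = 136°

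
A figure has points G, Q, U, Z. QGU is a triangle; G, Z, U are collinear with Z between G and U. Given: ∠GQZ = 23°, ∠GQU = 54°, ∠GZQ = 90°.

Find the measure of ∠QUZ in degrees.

1. ∠QGZ = 67°  [△QGZ]
2. ∠QGU = 67°  [Z on ray GU]
3. ∠GUQ = 59°  [△QGU]
4. ∠QUZ = 59°  [Z on ray UG]

∠QUZ = 59°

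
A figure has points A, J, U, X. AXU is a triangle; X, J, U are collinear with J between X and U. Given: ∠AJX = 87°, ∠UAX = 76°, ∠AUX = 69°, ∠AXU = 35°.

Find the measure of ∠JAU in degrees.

∠JAU = 18°

1. ∠AJU = 93°  [linear pair at J on XU]
2. ∠AUJ = 69°  [J on ray UX]
3. ∠JAU = 18°  [△AJU]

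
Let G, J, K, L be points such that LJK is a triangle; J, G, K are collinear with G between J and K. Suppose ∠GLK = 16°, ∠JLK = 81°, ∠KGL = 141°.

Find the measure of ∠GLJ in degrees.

1. ∠GKL = 23°  [△LGK]
2. ∠JGL = 39°  [linear pair at G on JK]
3. ∠JKL = 23°  [G on ray KJ]
4. ∠KJL = 76°  [△LJK]
5. ∠GJL = 76°  [G on ray JK]
6. ∠GLJ = 65°  [△LJG]

∠GLJ = 65°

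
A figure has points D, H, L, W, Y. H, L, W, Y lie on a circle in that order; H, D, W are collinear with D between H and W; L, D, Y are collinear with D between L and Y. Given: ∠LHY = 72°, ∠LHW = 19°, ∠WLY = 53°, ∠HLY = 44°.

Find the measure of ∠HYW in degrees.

1. ∠WHY = 53°  [same arc WY]
2. ∠HWY = 44°  [same arc HY]
3. ∠HYW = 83°  [△HWY]

∠HYW = 83°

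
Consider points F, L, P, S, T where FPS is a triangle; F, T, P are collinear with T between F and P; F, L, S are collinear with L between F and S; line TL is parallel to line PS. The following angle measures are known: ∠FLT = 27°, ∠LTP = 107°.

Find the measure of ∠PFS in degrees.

∠PFS = 80°

1. ∠FTL = 73°  [linear pair at T on FP]
2. ∠LFT = 80°  [△FTL]
3. ∠PFS = 80°  [T on FP, L on FS]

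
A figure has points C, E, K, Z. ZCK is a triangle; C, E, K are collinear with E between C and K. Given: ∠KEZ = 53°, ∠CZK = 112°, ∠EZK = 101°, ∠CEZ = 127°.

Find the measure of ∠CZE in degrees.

∠CZE = 11°

1. ∠EKZ = 26°  [△ZEK]
2. ∠CKZ = 26°  [E on ray KC]
3. ∠KCZ = 42°  [△ZCK]
4. ∠ECZ = 42°  [E on ray CK]
5. ∠CZE = 11°  [△ZCE]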